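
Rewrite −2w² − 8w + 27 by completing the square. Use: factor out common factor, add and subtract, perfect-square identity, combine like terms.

−2(w + 2)² + 35

−2w² − 8w + 27
= −2(w² + 4w) + 27    [factor out -2 from the w-terms]
= −2(w² + 4w + 4 − 4) + 27    [add and subtract 4 inside the bracket]
= −2(w + 2)² + 8 + 27    [perfect-square identity]
= −2(w + 2)² + 35    [combine constants]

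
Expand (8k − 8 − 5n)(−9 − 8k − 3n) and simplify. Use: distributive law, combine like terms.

−8k − 64k^2 + 16kn + 72 + 69n + 15n^2

(8k − 8 − 5n)(−9 − 8k − 3n)
= −72k − 64k^2 − 24kn + 72 + 64k + 24n + 45n + 40kn + 15n^2    [distributive law]
= −8k − 64k^2 + 16kn + 72 + 69n + 15n^2    [combine like terms]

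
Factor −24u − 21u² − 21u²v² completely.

−24u − 21u² − 21u²v²
= 3(−8u − 7u² − 7u²v²)    [factor out 3]
= 3u(−8 − 7u − 7uv²)    [factor out u]

3u(−8 − 7u − 7uv²)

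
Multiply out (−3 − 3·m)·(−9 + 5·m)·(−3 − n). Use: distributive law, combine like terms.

(−3 − 3·m)·(−9 + 5·m)·(−3 − n)
= (27 − 15·m + 27·m − 15·m^2)·(−3 − n)    [distributive law]
= (27 + 12·m − 15·m^2)·(−3 − n)    [combine like terms]
= −81 − 27·n − 36·m − 12·m·n + 45·m^2 + 15·m^2·n    [distributive law]

−81 − 27·n − 36·m − 12·m·n + 45·m^2 + 15·m^2·n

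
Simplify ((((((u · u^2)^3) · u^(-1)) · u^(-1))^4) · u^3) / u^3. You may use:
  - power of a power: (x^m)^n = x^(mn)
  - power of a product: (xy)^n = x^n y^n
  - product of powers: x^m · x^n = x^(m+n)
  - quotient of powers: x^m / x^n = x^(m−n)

((((((u · u^2)^3) · u^(-1)) · u^(-1))^4) · u^3) / u^3
= ((((((u · u^2)^3) · u^(-1))^4) · ((u^(-1))^4)) · u^3) / u^3    [power of a product]
= ((((((u · u^2)^3)^4) · ((u^(-1))^4)) · ((u^(-1))^4)) · u^3) / u^3    [power of a product]
= (((((u · u^2)^12) · ((u^(-1))^4)) · ((u^(-1))^4)) · u^3) / u^3    [power of a power]
= (((((u^12) · ((u^2)^12)) · ((u^(-1))^4)) · ((u^(-1))^4)) · u^3) / u^3    [power of a product]
= ((((u^12 · u^24) · ((u^(-1))^4)) · ((u^(-1))^4)) · u^3) / u^3    [power of a power]
= (((u^36 · ((u^(-1))^4)) · ((u^(-1))^4)) · u^3) / u^3    [product of powers]
= (((u^36 · u^(-4)) · ((u^(-1))^4)) · u^3) / u^3    [power of a power]
= ((u^32 · ((u^(-1))^4)) · u^3) / u^3    [product of powers]
= ((u^32 · u^(-4)) · u^3) / u^3    [power of a power]
= (u^28 · u^3) / u^3    [product of powers]
= u^31 / u^3    [product of powers]
= u^28    [quotient of powers]

u^28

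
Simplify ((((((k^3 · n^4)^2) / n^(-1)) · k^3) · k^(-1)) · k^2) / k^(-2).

k^12·n^9

((((((k^3 · n^4)^2) / n^(-1)) · k^3) · k^(-1)) · k^2) / k^(-2)
= (((((((k^3)^2) · ((n^4)^2)) / n^(-1)) · k^3) · k^(-1)) · k^2) / k^(-2)    [power of a product]
= (((((k^6 · ((n^4)^2)) / n^(-1)) · k^3) · k^(-1)) · k^2) / k^(-2)    [power of a power]
= (((((k^6 · n^8) / n^(-1)) · k^3) · k^(-1)) · k^2) / k^(-2)    [power of a power]
= k^12·n^9    [quotient of powers; product of powers]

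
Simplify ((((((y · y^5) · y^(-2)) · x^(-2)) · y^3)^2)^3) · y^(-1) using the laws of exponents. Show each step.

((((((y · y^5) · y^(-2)) · x^(-2)) · y^3)^2)^3) · y^(-1)
= (((((y · y^5) · y^(-2)) · x^(-2)) · y^3)^6) · y^(-1)    [power of a power]
= (((((y · y^5) · y^(-2)) · x^(-2))^6) · ((y^3)^6)) · y^(-1)    [power of a product]
= (((((y · y^5) · y^(-2))^6) · ((x^(-2))^6)) · ((y^3)^6)) · y^(-1)    [power of a product]
= (((((y · y^5)^6) · ((y^(-2))^6)) · ((x^(-2))^6)) · ((y^3)^6)) · y^(-1)    [power of a product]
= (((((y^6) · ((y^5)^6)) · ((y^(-2))^6)) · ((x^(-2))^6)) · ((y^3)^6)) · y^(-1)    [power of a product]
= ((((y^6 · y^30) · ((y^(-2))^6)) · ((x^(-2))^6)) · ((y^3)^6)) · y^(-1)    [power of a power]
= (((y^36 · ((y^(-2))^6)) · ((x^(-2))^6)) · ((y^3)^6)) · y^(-1)    [product of powers]
= (((y^36 · y^(-12)) · ((x^(-2))^6)) · ((y^3)^6)) · y^(-1)    [power of a power]
= ((y^24 · ((x^(-2))^6)) · ((y^3)^6)) · y^(-1)    [product of powers]
= ((y^24 · x^(-12)) · ((y^3)^6)) · y^(-1)    [power of a power]
= ((y^24 · x^(-12)) · y^18) · y^(-1)    [power of a power]
= x^(-12)y^41    [product of powers]

x^(-12)y^41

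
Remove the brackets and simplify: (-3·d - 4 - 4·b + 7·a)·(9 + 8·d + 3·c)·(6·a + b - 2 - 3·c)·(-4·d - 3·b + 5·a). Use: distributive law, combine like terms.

(-3·d - 4 - 4·b + 7·a)·(9 + 8·d + 3·c)·(6·a + b - 2 - 3·c)·(-4·d - 3·b + 5·a)
= (-27·d - 24·d^2 - 9·c·d - 36 - 32·d - 12·c - 36·b - 32·b·d - 12·b·c + 63·a + 56·a·d + 21·a·c)·(6·a + b - 2 - 3·c)·(-4·d - 3·b + 5·a)    [distributive law]
= (-59·d - 24·d^2 - 9·c·d - 36 - 12·c - 36·b - 32·b·d - 12·b·c + 63·a + 56·a·d + 21·a·c)·(6·a + b - 2 - 3·c)·(-4·d - 3·b + 5·a)    [combine like terms]
= (-354·a·d - 59·b·d + 118·d + 177·c·d - 144·a·d^2 - 24·b·d^2 + 48·d^2 + 72·c·d^2 - 54·a·c·d - 9·b·c·d + 18·c·d + 27·c^2·d - 216·a - 36·b + 72 + 108·c - 72·a·c - 12·b·c + 24·c + 36·c^2 - 216·a·b - 36·b^2 + 72·b + 108·b·c - 192·a·b·d - 32·b^2·d + 64·b·d + 96·b·c·d - 72·a·b·c - 12·b^2·c + 24·b·c + 36·b·c^2 + 378·a^2 + 63·a·b - 126·a - 189·a·c + 336·a^2·d + 56·a·b·d - 112·a·d - 168·a·c·d + 126·a^2·c + 21·a·b·c - 42·a·c - 63·a·c^2)·(-4·d - 3·b + 5·a)    [distributive law]
= (-466·a·d + 5·b·d + 118·d + 195·c·d - 144·a·d^2 - 24·b·d^2 + 48·d^2 + 72·c·d^2 - 222·a·c·d + 87·b·c·d + 27·c^2·d - 342·a + 36·b + 72 + 132·c - 303·a·c + 120·b·c + 36·c^2 - 153·a·b - 36·b^2 - 136·a·b·d - 32·b^2·d - 51·a·b·c - 12·b^2·c + 36·b·c^2 + 378·a^2 + 336·a^2·d + 126·a^2·c - 63·a·c^2)·(-4·d - 3·b + 5·a)    [combine like terms]
= 1864·a·d^2 + 1398·a·b·d - 2330·a^2·d - 20·b·d^2 - 15·b^2·d + 25·a·b·d - 472·d^2 - 354·b·d + 590·a·d - 780·c·d^2 - 585·b·c·d + 975·a·c·d + 576·a·d^3 + 432·a·b·d^2 - 720·a^2·d^2 + 96·b·d^3 + 72·b^2·d^2 - 120·a·b·d^2 - 192·d^3 - 144·b·d^2 + 240·a·d^2 - 288·c·d^3 - 216·b·c·d^2 + 360·a·c·d^2 + 888·a·c·d^2 + 666·a·b·c·d - 1110·a^2·c·d - 348·b·c·d^2 - 261·b^2·c·d + 435·a·b·c·d - 108·c^2·d^2 - 81·b·c^2·d + 135·a·c^2·d + 1368·a·d + 1026·a·b - 1710·a^2 - 144·b·d - 108·b^2 + 180·a·b - 288·d - 216·b + 360·a - 528·c·d - 396·b·c + 660·a·c + 1212·a·c·d + 909·a·b·c - 1515·a^2·c - 480·b·c·d - 360·b^2·c + 600·a·b·c - 144·c^2·d - 108·b·c^2 + 180·a·c^2 + 612·a·b·d + 459·a·b^2 - 765·a^2·b + 144·b^2·d + 108·b^3 - 180·a·b^2 + 544·a·b·d^2 + 408·a·b^2·d - 680·a^2·b·d + 128·b^2·d^2 + 96·b^3·d - 160·a·b^2·d + 204·a·b·c·d + 153·a·b^2·c - 255·a^2·b·c + 48·b^2·c·d + 36·b^3·c - 60·a·b^2·c - 144·b·c^2·d - 108·b^2·c^2 + 180·a·b·c^2 - 1512·a^2·d - 1134·a^2·b + 1890·a^3 - 1344·a^2·d^2 - 1008·a^2·b·d + 1680·a^3·d - 504·a^2·c·d - 378·a^2·b·c + 630·a^3·c + 252·a·c^2·d + 189·a·b·c^2 - 315·a^2·c^2    [distributive law]
= 2104·a·d^2 + 2035·a·b·d - 3842·a^2·d - 164·b·d^2 + 129·b^2·d - 472·d^2 - 498·b·d + 1958·a·d - 780·c·d^2 - 1065·b·c·d + 2187·a·c·d + 576·a·d^3 + 856·a·b·d^2 - 2064·a^2·d^2 + 96·b·d^3 + 200·b^2·d^2 - 192·d^3 - 288·c·d^3 - 564·b·c·d^2 + 1248·a·c·d^2 + 1305·a·b·c·d - 1614·a^2·c·d - 213·b^2·c·d - 108·c^2·d^2 - 225·b·c^2·d + 387·a·c^2·d + 1206·a·b - 1710·a^2 - 108·b^2 - 288·d - 216·b + 360·a - 528·c·d - 396·b·c + 660·a·c + 1509·a·b·c - 1515·a^2·c - 360·b^2·c - 144·c^2·d - 108·b·c^2 + 180·a·c^2 + 279·a·b^2 - 1899·a^2·b + 108·b^3 + 248·a·b^2·d - 1688·a^2·b·d + 96·b^3·d + 93·a·b^2·c - 633·a^2·b·c + 36·b^3·c - 108·b^2·c^2 + 369·a·b·c^2 + 1890·a^3 + 1680·a^3·d + 630·a^3·c - 315·a^2·c^2    [combine like terms]

2104·a·d^2 + 2035·a·b·d - 3842·a^2·d - 164·b·d^2 + 129·b^2·d - 472·d^2 - 498·b·d + 1958·a·d - 780·c·d^2 - 1065·b·c·d + 2187·a·c·d + 576·a·d^3 + 856·a·b·d^2 - 2064·a^2·d^2 + 96·b·d^3 + 200·b^2·d^2 - 192·d^3 - 288·c·d^3 - 564·b·c·d^2 + 1248·a·c·d^2 + 1305·a·b·c·d - 1614·a^2·c·d - 213·b^2·c·d - 108·c^2·d^2 - 225·b·c^2·d + 387·a·c^2·d + 1206·a·b - 1710·a^2 - 108·b^2 - 288·d - 216·b + 360·a - 528·c·d - 396·b·c + 660·a·c + 1509·a·b·c - 1515·a^2·c - 360·b^2·c - 144·c^2·d - 108·b·c^2 + 180·a·c^2 + 279·a·b^2 - 1899·a^2·b + 108·b^3 + 248·a·b^2·d - 1688·a^2·b·d + 96·b^3·d + 93·a·b^2·c - 633·a^2·b·c + 36·b^3·c - 108·b^2·c^2 + 369·a·b·c^2 + 1890·a^3 + 1680·a^3·d + 630·a^3·c - 315·a^2·c^2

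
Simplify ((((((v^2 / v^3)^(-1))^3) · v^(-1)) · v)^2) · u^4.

((((((v^2 / v^3)^(-1))^3) · v^(-1)) · v)^2) · u^4
= ((((((v^2 / v^3)^(-1))^3) · v^(-1))^2) · (v^2)) · u^4    [power of a product]
= ((((((v^2 / v^3)^(-1))^3)^2) · ((v^(-1))^2)) · (v^2)) · u^4    [power of a product]
= (((((v^2 / v^3)^(-1))^6) · ((v^(-1))^2)) · (v^2)) · u^4    [power of a power]
= ((((v^2 / v^3)^(-6)) · ((v^(-1))^2)) · (v^2)) · u^4    [power of a power]
= (((((v^2)^(-6)) / ((v^3)^(-6))) · ((v^(-1))^2)) · (v^2)) · u^4    [power of a quotient]
= (((v^(-12) / ((v^3)^(-6))) · ((v^(-1))^2)) · (v^2)) · u^4    [power of a power]
= (((v^(-12) / v^(-18)) · ((v^(-1))^2)) · (v^2)) · u^4    [power of a power]
= ((v^6 · ((v^(-1))^2)) · (v^2)) · u^4    [quotient of powers]
= ((v^6 · v^(-2)) · (v^2)) · u^4    [power of a power]
= (v^4 · (v^2)) · u^4    [product of powers]
= v^6 · u^4    [product of powers]
= u^4v^6    [rearrange]

u^4v^6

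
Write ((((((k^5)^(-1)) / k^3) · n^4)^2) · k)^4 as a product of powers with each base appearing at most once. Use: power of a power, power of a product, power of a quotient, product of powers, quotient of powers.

k^(-60)n^32

((((((k^5)^(-1)) / k^3) · n^4)^2) · k)^4
= ((((((k^5)^(-1)) / k^3) · n^4)^2)^4) · (k^4)    [power of a product]
= (((((k^5)^(-1)) / k^3) · n^4)^8) · (k^4)    [power of a power]
= (((((k^5)^(-1)) / k^3)^8) · ((n^4)^8)) · (k^4)    [power of a product]
= (((((k^5)^(-1))^8) / ((k^3)^8)) · ((n^4)^8)) · (k^4)    [power of a quotient]
= ((((k^5)^(-8)) / ((k^3)^8)) · ((n^4)^8)) · (k^4)    [power of a power]
= ((k^(-40) / ((k^3)^8)) · ((n^4)^8)) · (k^4)    [power of a power]
= ((k^(-40) / k^24) · ((n^4)^8)) · (k^4)    [power of a power]
= (k^(-64) · ((n^4)^8)) · (k^4)    [quotient of powers]
= (k^(-64) · n^32) · (k^4)    [power of a power]
= k^(-60)n^32    [product of powers]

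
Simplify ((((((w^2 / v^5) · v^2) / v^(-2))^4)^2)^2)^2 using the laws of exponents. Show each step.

((((((w^2 / v^5) · v^2) / v^(-2))^4)^2)^2)^2
= (((((w^2 / v^5) · v^2) / v^(-2))^4)^2)^4    [power of a power]
= ((((w^2 / v^5) · v^2) / v^(-2))^4)^8    [power of a power]
= (((w^2 / v^5) · v^2) / v^(-2))^32    [power of a power]
= (((w^2 / v^5) · v^2)^32) / ((v^(-2))^32)    [power of a quotient]
= (((w^2 / v^5)^32) · ((v^2)^32)) / ((v^(-2))^32)    [power of a product]
= ((((w^2)^32) / ((v^5)^32)) · ((v^2)^32)) / ((v^(-2))^32)    [power of a quotient]
= ((w^64 / ((v^5)^32)) · ((v^2)^32)) / ((v^(-2))^32)    [power of a power]
= ((w^64 / v^160) · ((v^2)^32)) / ((v^(-2))^32)    [power of a power]
= ((w^64 / v^160) · v^64) / ((v^(-2))^32)    [power of a power]
= ((w^64 / v^160) · v^64) / v^(-64)    [power of a power]
= v^(-32)w^64    [quotient of powers; product of powers]

v^(-32)w^64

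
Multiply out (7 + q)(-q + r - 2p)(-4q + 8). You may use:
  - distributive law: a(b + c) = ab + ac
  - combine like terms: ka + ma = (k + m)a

(7 + q)(-q + r - 2p)(-4q + 8)
= (-7q + 7r - 14p - q² + qr - 2pq)(-4q + 8)    [distributive law]
= 28q² - 56q - 28qr + 56r + 56pq - 112p + 4q³ - 8q² - 4q²r + 8qr + 8pq² - 16pq    [distributive law]
= 20q² - 56q - 20qr + 56r + 40pq - 112p + 4q³ - 4q²r + 8pq²    [combine like terms]

20q² - 56q - 20qr + 56r + 40pq - 112p + 4q³ - 4q²r + 8pq²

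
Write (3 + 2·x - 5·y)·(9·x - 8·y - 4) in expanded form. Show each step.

19·x - 4·y - 12 + 18·x² - 61·x·y + 40·y²

(3 + 2·x - 5·y)·(9·x - 8·y - 4)
= 27·x - 24·y - 12 + 18·x² - 16·x·y - 8·x - 45·x·y + 40·y² + 20·y    [distributive law]
= 19·x - 4·y - 12 + 18·x² - 61·x·y + 40·y²    [combine like terms]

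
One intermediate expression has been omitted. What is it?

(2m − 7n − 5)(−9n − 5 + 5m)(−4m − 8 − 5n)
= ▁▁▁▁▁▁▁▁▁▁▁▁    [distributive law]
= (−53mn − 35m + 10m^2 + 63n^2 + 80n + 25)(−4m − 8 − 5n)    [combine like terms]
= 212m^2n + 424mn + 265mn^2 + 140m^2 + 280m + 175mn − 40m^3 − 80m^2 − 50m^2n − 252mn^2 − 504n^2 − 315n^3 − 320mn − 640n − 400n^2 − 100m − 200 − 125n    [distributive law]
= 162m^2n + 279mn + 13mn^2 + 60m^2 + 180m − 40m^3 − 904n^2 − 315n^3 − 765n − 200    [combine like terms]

Applying distributive law to the line above:

(−18mn − 10m + 10m^2 + 63n^2 + 35n − 35mn + 45n + 25 − 25m)(−4m − 8 − 5n)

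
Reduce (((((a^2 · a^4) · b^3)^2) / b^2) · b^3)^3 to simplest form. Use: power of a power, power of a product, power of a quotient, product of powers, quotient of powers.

a^36·b^21

(((((a^2 · a^4) · b^3)^2) / b^2) · b^3)^3
= (((((a^2 · a^4) · b^3)^2) / b^2)^3) · ((b^3)^3)    [power of a product]
= (((((a^2 · a^4) · b^3)^2)^3) / ((b^2)^3)) · ((b^3)^3)    [power of a quotient]
= ((((a^2 · a^4) · b^3)^6) / ((b^2)^3)) · ((b^3)^3)    [power of a power]
= ((((a^2 · a^4)^6) · ((b^3)^6)) / ((b^2)^3)) · ((b^3)^3)    [power of a product]
= (((((a^2)^6) · ((a^4)^6)) · ((b^3)^6)) / ((b^2)^3)) · ((b^3)^3)    [power of a product]
= (((a^12 · ((a^4)^6)) · ((b^3)^6)) / ((b^2)^3)) · ((b^3)^3)    [power of a power]
= (((a^12 · a^24) · ((b^3)^6)) / ((b^2)^3)) · ((b^3)^3)    [power of a power]
= ((a^36 · ((b^3)^6)) / ((b^2)^3)) · ((b^3)^3)    [product of powers]
= ((a^36 · b^18) / ((b^2)^3)) · ((b^3)^3)    [power of a power]
= ((a^36 · b^18) / b^6) · ((b^3)^3)    [power of a power]
= ((a^36 · b^18) / b^6) · b^9    [power of a power]
= a^36·b^21    [quotient of powers; product of powers]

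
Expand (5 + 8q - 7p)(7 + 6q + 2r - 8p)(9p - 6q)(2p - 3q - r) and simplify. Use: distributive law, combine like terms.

630p² - 1365pq - 315pr + 630q² + 210qr + 5019p²q - 4956pq² - 1698pqr + 1548q³ + 696q²r + 981p²r - 90pr² + 60qr² - 1602p³ + 6006p²q² - 3780pq³ - 1944pq²r + 864q⁴ + 576q³r + 2124p²qr - 228pqr² + 96q²r² - 4092p³q - 756p³r + 126p²r² + 1008p⁴

(5 + 8q - 7p)(7 + 6q + 2r - 8p)(9p - 6q)(2p - 3q - r)
= (35 + 30q + 10r - 40p + 56q + 48q² + 16qr - 64pq - 49p - 42pq - 14pr + 56p²)(9p - 6q)(2p - 3q - r)    [distributive law]
= (35 + 86q + 10r - 89p + 48q² + 16qr - 106pq - 14pr + 56p²)(9p - 6q)(2p - 3q - r)    [combine like terms]
= (315p - 210q + 774pq - 516q² + 90pr - 60qr - 801p² + 534pq + 432pq² - 288q³ + 144pqr - 96q²r - 954p²q + 636pq² - 126p²r + 84pqr + 504p³ - 336p²q)(2p - 3q - r)    [distributive law]
= (315p - 210q + 1308pq - 516q² + 90pr - 60qr - 801p² + 1068pq² - 288q³ + 228pqr - 96q²r - 1290p²q - 126p²r + 504p³)(2p - 3q - r)    [combine like terms]
= 630p² - 945pq - 315pr - 420pq + 630q² + 210qr + 2616p²q - 3924pq² - 1308pqr - 1032pq² + 1548q³ + 516q²r + 180p²r - 270pqr - 90pr² - 120pqr + 180q²r + 60qr² - 1602p³ + 2403p²q + 801p²r + 2136p²q² - 3204pq³ - 1068pq²r - 576pq³ + 864q⁴ + 288q³r + 456p²qr - 684pq²r - 228pqr² - 192pq²r + 288q³r + 96q²r² - 2580p³q + 3870p²q² + 1290p²qr - 252p³r + 378p²qr + 126p²r² + 1008p⁴ - 1512p³q - 504p³r    [distributive law]
= 630p² - 1365pq - 315pr + 630q² + 210qr + 5019p²q - 4956pq² - 1698pqr + 1548q³ + 696q²r + 981p²r - 90pr² + 60qr² - 1602p³ + 6006p²q² - 3780pq³ - 1944pq²r + 864q⁴ + 576q³r + 2124p²qr - 228pqr² + 96q²r² - 4092p³q - 756p³r + 126p²r² + 1008p⁴    [combine like terms]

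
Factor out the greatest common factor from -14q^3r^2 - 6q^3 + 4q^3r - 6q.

2q(-7q^2r^2 - 3q^2 + 2q^2r - 3)

-14q^3r^2 - 6q^3 + 4q^3r - 6q
= 2(-7q^3r^2 - 3q^3 + 2q^3r - 3q)    [factor out 2]
= 2q(-7q^2r^2 - 3q^2 + 2q^2r - 3)    [factor out q]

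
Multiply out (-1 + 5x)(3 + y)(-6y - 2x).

18y + 6x + 6y^2 - 88xy - 30x^2 - 30xy^2 - 10x^2y

(-1 + 5x)(3 + y)(-6y - 2x)
= (-3 - y + 15x + 5xy)(-6y - 2x)    [distributive law]
= 18y + 6x + 6y^2 + 2xy - 90xy - 30x^2 - 30xy^2 - 10x^2y    [distributive law]
= 18y + 6x + 6y^2 - 88xy - 30x^2 - 30xy^2 - 10x^2y    [combine like terms]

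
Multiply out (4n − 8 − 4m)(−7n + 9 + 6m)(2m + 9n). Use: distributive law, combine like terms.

(4n − 8 − 4m)(−7n + 9 + 6m)(2m + 9n)
= (−28n² + 36n + 24mn + 56n − 72 − 48m + 28mn − 36m − 24m²)(2m + 9n)    [distributive law]
= (−28n² + 92n + 52mn − 72 − 84m − 24m²)(2m + 9n)    [combine like terms]
= −56mn² − 252n³ + 184mn + 828n² + 104m²n + 468mn² − 144m − 648n − 168m² − 756mn − 48m³ − 216m²n    [distributive law]
= 412mn² − 252n³ − 572mn + 828n² − 112m²n − 144m − 648n − 168m² − 48m³    [combine like terms]

412mn² − 252n³ − 572mn + 828n² − 112m²n − 144m − 648n − 168m² − 48m³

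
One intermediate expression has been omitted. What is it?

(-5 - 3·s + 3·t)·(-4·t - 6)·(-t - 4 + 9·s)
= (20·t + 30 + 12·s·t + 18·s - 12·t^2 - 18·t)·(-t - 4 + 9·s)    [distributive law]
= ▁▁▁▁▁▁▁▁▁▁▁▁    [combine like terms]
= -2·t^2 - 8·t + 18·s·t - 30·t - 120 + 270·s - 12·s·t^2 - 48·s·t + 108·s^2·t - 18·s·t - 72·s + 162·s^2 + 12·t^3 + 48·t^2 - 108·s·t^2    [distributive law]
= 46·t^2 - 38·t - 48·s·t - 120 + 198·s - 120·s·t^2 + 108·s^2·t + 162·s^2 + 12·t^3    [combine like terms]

Applying combine like terms to the line above:

(2·t + 30 + 12·s·t + 18·s - 12·t^2)·(-t - 4 + 9·s)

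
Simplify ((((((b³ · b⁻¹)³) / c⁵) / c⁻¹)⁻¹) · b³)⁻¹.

b³c⁻⁴

((((((b³ · b⁻¹)³) / c⁵) / c⁻¹)⁻¹) · b³)⁻¹
= ((((((b³ · b⁻¹)³) / c⁵) / c⁻¹)⁻¹)⁻¹) · ((b³)⁻¹)    [power of a product]
= (((((b³ · b⁻¹)³) / c⁵) / c⁻¹)¹) · ((b³)⁻¹)    [power of a power]
= (((((b³ · b⁻¹)³) / c⁵)¹) / ((c⁻¹)¹)) · ((b³)⁻¹)    [power of a quotient]
= (((((b³ · b⁻¹)³)¹) / ((c⁵)¹)) / ((c⁻¹)¹)) · ((b³)⁻¹)    [power of a quotient]
= ((((b³ · b⁻¹)³) / ((c⁵)¹)) / ((c⁻¹)¹)) · ((b³)⁻¹)    [power of a power]
= (((((b³)³) · ((b⁻¹)³)) / ((c⁵)¹)) / ((c⁻¹)¹)) · ((b³)⁻¹)    [power of a product]
= (((b⁹ · ((b⁻¹)³)) / ((c⁵)¹)) / ((c⁻¹)¹)) · ((b³)⁻¹)    [power of a power]
= (((b⁹ · b⁻³) / ((c⁵)¹)) / ((c⁻¹)¹)) · ((b³)⁻¹)    [power of a power]
= ((b⁶ / ((c⁵)¹)) / ((c⁻¹)¹)) · ((b³)⁻¹)    [product of powers]
= ((b⁶ / c⁵) / ((c⁻¹)¹)) · ((b³)⁻¹)    [power of a power]
= ((b⁶ / c⁵) / c⁻¹) · ((b³)⁻¹)    [power of a power]
= ((b⁶ / c⁵) / c⁻¹) · b⁻³    [power of a power]
= b³c⁻⁴    [quotient of powers; product of powers]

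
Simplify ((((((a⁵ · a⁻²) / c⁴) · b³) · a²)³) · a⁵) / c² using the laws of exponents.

a²⁰·b⁹·c⁻¹⁴

((((((a⁵ · a⁻²) / c⁴) · b³) · a²)³) · a⁵) / c²
= ((((((a⁵ · a⁻²) / c⁴) · b³)³) · ((a²)³)) · a⁵) / c²    [power of a product]
= ((((((a⁵ · a⁻²) / c⁴)³) · ((b³)³)) · ((a²)³)) · a⁵) / c²    [power of a product]
= ((((((a⁵ · a⁻²)³) / ((c⁴)³)) · ((b³)³)) · ((a²)³)) · a⁵) / c²    [power of a quotient]
= (((((((a⁵)³) · ((a⁻²)³)) / ((c⁴)³)) · ((b³)³)) · ((a²)³)) · a⁵) / c²    [power of a product]
= (((((a¹⁵ · ((a⁻²)³)) / ((c⁴)³)) · ((b³)³)) · ((a²)³)) · a⁵) / c²    [power of a power]
= (((((a¹⁵ · a⁻⁶) / ((c⁴)³)) · ((b³)³)) · ((a²)³)) · a⁵) / c²    [power of a power]
= ((((a⁹ / ((c⁴)³)) · ((b³)³)) · ((a²)³)) · a⁵) / c²    [product of powers]
= ((((a⁹ / c¹²) · ((b³)³)) · ((a²)³)) · a⁵) / c²    [power of a power]
= ((((a⁹ / c¹²) · b⁹) · ((a²)³)) · a⁵) / c²    [power of a power]
= ((((a⁹ / c¹²) · b⁹) · a⁶) · a⁵) / c²    [power of a power]
= a²⁰·b⁹·c⁻¹⁴    [quotient of powers; product of powers]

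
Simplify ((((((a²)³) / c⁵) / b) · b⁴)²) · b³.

a¹²b⁹c⁻¹⁰

((((((a²)³) / c⁵) / b) · b⁴)²) · b³
= ((((((a²)³) / c⁵) / b)²) · ((b⁴)²)) · b³    [power of a product]
= ((((((a²)³) / c⁵)²) / (b²)) · ((b⁴)²)) · b³    [power of a quotient]
= ((((((a²)³)²) / ((c⁵)²)) / (b²)) · ((b⁴)²)) · b³    [power of a quotient]
= (((((a²)⁶) / ((c⁵)²)) / (b²)) · ((b⁴)²)) · b³    [power of a power]
= (((a¹² / ((c⁵)²)) / (b²)) · ((b⁴)²)) · b³    [power of a power]
= (((a¹² / c¹⁰) / (b²)) · ((b⁴)²)) · b³    [power of a power]
= (((a¹² / c¹⁰) / b²) · b⁸) · b³    [power of a power]
= a¹²b⁹c⁻¹⁰    [quotient of powers; product of powers]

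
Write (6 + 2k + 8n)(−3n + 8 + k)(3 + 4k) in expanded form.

138n + 190kn + 144 + 258k + 94k² + 8k²n + 8k³ − 72n² − 96kn²

(6 + 2k + 8n)(−3n + 8 + k)(3 + 4k)
= (−18n + 48 + 6k − 6kn + 16k + 2k² − 24n² + 64n + 8kn)(3 + 4k)    [distributive law]
= (46n + 48 + 22k + 2kn + 2k² − 24n²)(3 + 4k)    [combine like terms]
= 138n + 184kn + 144 + 192k + 66k + 88k² + 6kn + 8k²n + 6k² + 8k³ − 72n² − 96kn²    [distributive law]
= 138n + 190kn + 144 + 258k + 94k² + 8k²n + 8k³ − 72n² − 96kn²    [combine like terms]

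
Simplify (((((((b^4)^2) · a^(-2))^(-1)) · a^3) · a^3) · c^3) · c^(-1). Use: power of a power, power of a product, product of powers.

a^8·b^(-8)·c^2

(((((((b^4)^2) · a^(-2))^(-1)) · a^3) · a^3) · c^3) · c^(-1)
= (((((((b^4)^2)^(-1)) · ((a^(-2))^(-1))) · a^3) · a^3) · c^3) · c^(-1)    [power of a product]
= ((((((b^4)^(-2)) · ((a^(-2))^(-1))) · a^3) · a^3) · c^3) · c^(-1)    [power of a power]
= ((((b^(-8) · ((a^(-2))^(-1))) · a^3) · a^3) · c^3) · c^(-1)    [power of a power]
= ((((b^(-8) · a^2) · a^3) · a^3) · c^3) · c^(-1)    [power of a power]
= a^8·b^(-8)·c^2    [product of powers]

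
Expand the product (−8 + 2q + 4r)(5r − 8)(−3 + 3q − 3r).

24r − 198qr + 156r^2 − 192 + 240q + 30q^2r + 30qr^2 − 48q^2 − 60r^3

(−8 + 2q + 4r)(5r − 8)(−3 + 3q − 3r)
= (−40r + 64 + 10qr − 16q + 20r^2 − 32r)(−3 + 3q − 3r)    [distributive law]
= (−72r + 64 + 10qr − 16q + 20r^2)(−3 + 3q − 3r)    [combine like terms]
= 216r − 216qr + 216r^2 − 192 + 192q − 192r − 30qr + 30q^2r − 30qr^2 + 48q − 48q^2 + 48qr − 60r^2 + 60qr^2 − 60r^3    [distributive law]
= 24r − 198qr + 156r^2 − 192 + 240q + 30q^2r + 30qr^2 − 48q^2 − 60r^3    [combine like terms]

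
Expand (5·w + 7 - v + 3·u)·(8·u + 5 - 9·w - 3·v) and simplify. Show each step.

13·u·w - 38·w - 45·w^2 - 6·v·w + 71·u + 35 - 26·v - 17·u·v + 3·v^2 + 24·u^2

(5·w + 7 - v + 3·u)·(8·u + 5 - 9·w - 3·v)
= 40·u·w + 25·w - 45·w^2 - 15·v·w + 56·u + 35 - 63·w - 21·v - 8·u·v - 5·v + 9·v·w + 3·v^2 + 24·u^2 + 15·u - 27·u·w - 9·u·v    [distributive law]
= 13·u·w - 38·w - 45·w^2 - 6·v·w + 71·u + 35 - 26·v - 17·u·v + 3·v^2 + 24·u^2    [combine like terms]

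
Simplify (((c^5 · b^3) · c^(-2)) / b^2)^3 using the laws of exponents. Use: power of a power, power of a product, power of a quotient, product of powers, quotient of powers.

(((c^5 · b^3) · c^(-2)) / b^2)^3
= (((c^5 · b^3) · c^(-2))^3) / ((b^2)^3)    [power of a quotient]
= (((c^5 · b^3)^3) · ((c^(-2))^3)) / ((b^2)^3)    [power of a product]
= ((((c^5)^3) · ((b^3)^3)) · ((c^(-2))^3)) / ((b^2)^3)    [power of a product]
= ((c^15 · ((b^3)^3)) · ((c^(-2))^3)) / ((b^2)^3)    [power of a power]
= ((c^15 · b^9) · ((c^(-2))^3)) / ((b^2)^3)    [power of a power]
= ((c^15 · b^9) · c^(-6)) / ((b^2)^3)    [power of a power]
= ((c^15 · b^9) · c^(-6)) / b^6    [power of a power]
= b^3c^9    [quotient of powers; product of powers]

b^3c^9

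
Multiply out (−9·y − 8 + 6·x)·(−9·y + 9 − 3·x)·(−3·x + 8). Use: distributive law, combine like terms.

−243·x·y² + 648·y² − 189·x·y − 72·y + 81·x²·y + 840·x − 576 − 378·x² + 54·x³

(−9·y − 8 + 6·x)·(−9·y + 9 − 3·x)·(−3·x + 8)
= (81·y² − 81·y + 27·x·y + 72·y − 72 + 24·x − 54·x·y + 54·x − 18·x²)·(−3·x + 8)    [distributive law]
= (81·y² − 9·y − 27·x·y − 72 + 78·x − 18·x²)·(−3·x + 8)    [combine like terms]
= −243·x·y² + 648·y² + 27·x·y − 72·y + 81·x²·y − 216·x·y + 216·x − 576 − 234·x² + 624·x + 54·x³ − 144·x²    [distributive law]
= −243·x·y² + 648·y² − 189·x·y − 72·y + 81·x²·y + 840·x − 576 − 378·x² + 54·x³    [combine like terms]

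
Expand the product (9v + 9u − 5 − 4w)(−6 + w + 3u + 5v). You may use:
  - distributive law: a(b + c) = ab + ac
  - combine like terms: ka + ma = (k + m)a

(9v + 9u − 5 − 4w)(−6 + w + 3u + 5v)
= −54v + 9vw + 27uv + 45v^2 − 54u + 9uw + 27u^2 + 45uv + 30 − 5w − 15u − 25v + 24w − 4w^2 − 12uw − 20vw    [distributive law]
= −79v − 11vw + 72uv + 45v^2 − 69u − 3uw + 27u^2 + 30 + 19w − 4w^2    [combine like terms]

−79v − 11vw + 72uv + 45v^2 − 69u − 3uw + 27u^2 + 30 + 19w − 4w^2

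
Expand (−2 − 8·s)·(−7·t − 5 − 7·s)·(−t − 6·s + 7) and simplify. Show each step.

(−2 − 8·s)·(−7·t − 5 − 7·s)·(−t − 6·s + 7)
= (14·t + 10 + 14·s + 56·s·t + 40·s + 56·s²)·(−t − 6·s + 7)    [distributive law]
= (14·t + 10 + 54·s + 56·s·t + 56·s²)·(−t − 6·s + 7)    [combine like terms]
= −14·t² − 84·s·t + 98·t − 10·t − 60·s + 70 − 54·s·t − 324·s² + 378·s − 56·s·t² − 336·s²·t + 392·s·t − 56·s²·t − 336·s³ + 392·s²    [distributive law]
= −14·t² + 254·s·t + 88·t + 318·s + 70 + 68·s² − 56·s·t² − 392·s²·t − 336·s³    [combine like terms]

−14·t² + 254·s·t + 88·t + 318·s + 70 + 68·s² − 56·s·t² − 392·s²·t − 336·s³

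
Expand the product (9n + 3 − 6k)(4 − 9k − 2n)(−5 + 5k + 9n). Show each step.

(9n + 3 − 6k)(4 − 9k − 2n)(−5 + 5k + 9n)
= (36n − 81kn − 18n^2 + 12 − 27k − 6n − 24k + 54k^2 + 12kn)(−5 + 5k + 9n)    [distributive law]
= (30n − 69kn − 18n^2 + 12 − 51k + 54k^2)(−5 + 5k + 9n)    [combine like terms]
= −150n + 150kn + 270n^2 + 345kn − 345k^2n − 621kn^2 + 90n^2 − 90kn^2 − 162n^3 − 60 + 60k + 108n + 255k − 255k^2 − 459kn − 270k^2 + 270k^3 + 486k^2n    [distributive law]
= −42n + 36kn + 360n^2 + 141k^2n − 711kn^2 − 162n^3 − 60 + 315k − 525k^2 + 270k^3    [combine like terms]

−42n + 36kn + 360n^2 + 141k^2n − 711kn^2 − 162n^3 − 60 + 315k − 525k^2 + 270k^3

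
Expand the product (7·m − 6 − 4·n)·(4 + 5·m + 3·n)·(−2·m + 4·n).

4·m² + 60·m·n − 70·m³ + 138·m²·n + 28·m·n² + 48·m − 96·n − 136·n² − 48·n³

(7·m − 6 − 4·n)·(4 + 5·m + 3·n)·(−2·m + 4·n)
= (28·m + 35·m² + 21·m·n − 24 − 30·m − 18·n − 16·n − 20·m·n − 12·n²)·(−2·m + 4·n)    [distributive law]
= (−2·m + 35·m² + m·n − 24 − 34·n − 12·n²)·(−2·m + 4·n)    [combine like terms]
= 4·m² − 8·m·n − 70·m³ + 140·m²·n − 2·m²·n + 4·m·n² + 48·m − 96·n + 68·m·n − 136·n² + 24·m·n² − 48·n³    [distributive law]
= 4·m² + 60·m·n − 70·m³ + 138·m²·n + 28·m·n² + 48·m − 96·n − 136·n² − 48·n³    [combine like terms]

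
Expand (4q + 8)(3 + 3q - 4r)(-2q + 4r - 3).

(4q + 8)(3 + 3q - 4r)(-2q + 4r - 3)
= (12q + 12q² - 16qr + 24 + 24q - 32r)(-2q + 4r - 3)    [distributive law]
= (36q + 12q² - 16qr + 24 - 32r)(-2q + 4r - 3)    [combine like terms]
= -72q² + 144qr - 108q - 24q³ + 48q²r - 36q² + 32q²r - 64qr² + 48qr - 48q + 96r - 72 + 64qr - 128r² + 96r    [distributive law]
= -108q² + 256qr - 156q - 24q³ + 80q²r - 64qr² + 192r - 72 - 128r²    [combine like terms]

-108q² + 256qr - 156q - 24q³ + 80q²r - 64qr² + 192r - 72 - 128r²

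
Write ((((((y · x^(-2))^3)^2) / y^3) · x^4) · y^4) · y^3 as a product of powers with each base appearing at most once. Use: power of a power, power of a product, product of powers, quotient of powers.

((((((y · x^(-2))^3)^2) / y^3) · x^4) · y^4) · y^3
= (((((y · x^(-2))^6) / y^3) · x^4) · y^4) · y^3    [power of a power]
= (((((y^6) · ((x^(-2))^6)) / y^3) · x^4) · y^4) · y^3    [power of a product]
= ((((y^6 · x^(-12)) / y^3) · x^4) · y^4) · y^3    [power of a power]
= x^(-8)y^10    [quotient of powers; product of powers]

x^(-8)y^10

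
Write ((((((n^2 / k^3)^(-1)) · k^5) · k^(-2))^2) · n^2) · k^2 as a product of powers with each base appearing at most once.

k^14n^(-2)

((((((n^2 / k^3)^(-1)) · k^5) · k^(-2))^2) · n^2) · k^2
= ((((((n^2 / k^3)^(-1)) · k^5)^2) · ((k^(-2))^2)) · n^2) · k^2    [power of a product]
= ((((((n^2 / k^3)^(-1))^2) · ((k^5)^2)) · ((k^(-2))^2)) · n^2) · k^2    [power of a product]
= (((((n^2 / k^3)^(-2)) · ((k^5)^2)) · ((k^(-2))^2)) · n^2) · k^2    [power of a power]
= ((((((n^2)^(-2)) / ((k^3)^(-2))) · ((k^5)^2)) · ((k^(-2))^2)) · n^2) · k^2    [power of a quotient]
= ((((n^(-4) / ((k^3)^(-2))) · ((k^5)^2)) · ((k^(-2))^2)) · n^2) · k^2    [power of a power]
= ((((n^(-4) / k^(-6)) · ((k^5)^2)) · ((k^(-2))^2)) · n^2) · k^2    [power of a power]
= ((((n^(-4) / k^(-6)) · k^10) · ((k^(-2))^2)) · n^2) · k^2    [power of a power]
= ((((n^(-4) / k^(-6)) · k^10) · k^(-4)) · n^2) · k^2    [power of a power]
= k^14n^(-2)    [quotient of powers; product of powers]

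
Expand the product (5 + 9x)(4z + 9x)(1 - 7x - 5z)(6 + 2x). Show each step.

(5 + 9x)(4z + 9x)(1 - 7x - 5z)(6 + 2x)
= (20z + 45x + 36xz + 81x²)(1 - 7x - 5z)(6 + 2x)    [distributive law]
= (20z - 140xz - 100z² + 45x - 315x² - 225xz + 36xz - 252x²z - 180xz² + 81x² - 567x³ - 405x²z)(6 + 2x)    [distributive law]
= (20z - 329xz - 100z² + 45x - 234x² - 657x²z - 180xz² - 567x³)(6 + 2x)    [combine like terms]
= 120z + 40xz - 1974xz - 658x²z - 600z² - 200xz² + 270x + 90x² - 1404x² - 468x³ - 3942x²z - 1314x³z - 1080xz² - 360x²z² - 3402x³ - 1134x⁴    [distributive law]
= 120z - 1934xz - 4600x²z - 600z² - 1280xz² + 270x - 1314x² - 3870x³ - 1314x³z - 360x²z² - 1134x⁴    [combine like terms]

120z - 1934xz - 4600x²z - 600z² - 1280xz² + 270x - 1314x² - 3870x³ - 1314x³z - 360x²z² - 1134x⁴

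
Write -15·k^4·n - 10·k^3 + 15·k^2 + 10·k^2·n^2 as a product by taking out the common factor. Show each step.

-15·k^4·n - 10·k^3 + 15·k^2 + 10·k^2·n^2
= 5(-3·k^4·n - 2·k^3 + 3·k^2 + 2·k^2·n^2)    [factor out 5]
= 5·k^2(-3·k^2·n - 2·k + 3 + 2·n^2)    [factor out k^2]

5·k^2(-3·k^2·n - 2·k + 3 + 2·n^2)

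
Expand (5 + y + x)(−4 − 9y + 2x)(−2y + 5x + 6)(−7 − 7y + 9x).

2618y + 1470y² + 255xy − 632x − 870x² + 840 − 434y³ + 2706xy² − 2712x²y + 308x³ − 126y⁴ + 379xy³ − 6x²y² − 421x³y + 90x⁴

(5 + y + x)(−4 − 9y + 2x)(−2y + 5x + 6)(−7 − 7y + 9x)
= (−20 − 45y + 10x − 4y − 9y² + 2xy − 4x − 9xy + 2x²)(−2y + 5x + 6)(−7 − 7y + 9x)    [distributive law]
= (−20 − 49y + 6x − 9y² − 7xy + 2x²)(−2y + 5x + 6)(−7 − 7y + 9x)    [combine like terms]
= (40y − 100x − 120 + 98y² − 245xy − 294y − 12xy + 30x² + 36x + 18y³ − 45xy² − 54y² + 14xy² − 35x²y − 42xy − 4x²y + 10x³ + 12x²)(−7 − 7y + 9x)    [distributive law]
= (−254y − 64x − 120 + 44y² − 299xy + 42x² + 18y³ − 31xy² − 39x²y + 10x³)(−7 − 7y + 9x)    [combine like terms]
= 1778y + 1778y² − 2286xy + 448x + 448xy − 576x² + 840 + 840y − 1080x − 308y² − 308y³ + 396xy² + 2093xy + 2093xy² − 2691x²y − 294x² − 294x²y + 378x³ − 126y³ − 126y⁴ + 162xy³ + 217xy² + 217xy³ − 279x²y² + 273x²y + 273x²y² − 351x³y − 70x³ − 70x³y + 90x⁴    [distributive law]
= 2618y + 1470y² + 255xy − 632x − 870x² + 840 − 434y³ + 2706xy² − 2712x²y + 308x³ − 126y⁴ + 379xy³ − 6x²y² − 421x³y + 90x⁴    [combine like terms]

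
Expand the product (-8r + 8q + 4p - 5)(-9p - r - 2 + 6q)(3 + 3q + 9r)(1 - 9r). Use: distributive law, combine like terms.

-462pr - 4221pr^2 + 69pqr + 2052pqr^2 - 5508pr^3 - 1164r^2 - 1845r^3 + 4191qr^2 + 4320qr^3 - 648r^4 - 117r + 453qr + 210q^2r - 2376q^2r^2 - 33pq - 144pq^2 + 1296pq^2r - 108q + 6q^2 + 144q^3 - 1296q^3r - 108p^2 + 648p^2r - 108p^2q + 972p^2qr + 2916p^2r^2 + 111p + 30

(-8r + 8q + 4p - 5)(-9p - r - 2 + 6q)(3 + 3q + 9r)(1 - 9r)
= (72pr + 8r^2 + 16r - 48qr - 72pq - 8qr - 16q + 48q^2 - 36p^2 - 4pr - 8p + 24pq + 45p + 5r + 10 - 30q)(3 + 3q + 9r)(1 - 9r)    [distributive law]
= (68pr + 8r^2 + 21r - 56qr - 48pq - 46q + 48q^2 - 36p^2 + 37p + 10)(3 + 3q + 9r)(1 - 9r)    [combine like terms]
= (204pr + 204pqr + 612pr^2 + 24r^2 + 24qr^2 + 72r^3 + 63r + 63qr + 189r^2 - 168qr - 168q^2r - 504qr^2 - 144pq - 144pq^2 - 432pqr - 138q - 138q^2 - 414qr + 144q^2 + 144q^3 + 432q^2r - 108p^2 - 108p^2q - 324p^2r + 111p + 111pq + 333pr + 30 + 30q + 90r)(1 - 9r)    [distributive law]
= (537pr - 228pqr + 612pr^2 + 213r^2 - 480qr^2 + 72r^3 + 153r - 519qr + 264q^2r - 33pq - 144pq^2 - 108q + 6q^2 + 144q^3 - 108p^2 - 108p^2q - 324p^2r + 111p + 30)(1 - 9r)    [combine like terms]
= 537pr - 4833pr^2 - 228pqr + 2052pqr^2 + 612pr^2 - 5508pr^3 + 213r^2 - 1917r^3 - 480qr^2 + 4320qr^3 + 72r^3 - 648r^4 + 153r - 1377r^2 - 519qr + 4671qr^2 + 264q^2r - 2376q^2r^2 - 33pq + 297pqr - 144pq^2 + 1296pq^2r - 108q + 972qr + 6q^2 - 54q^2r + 144q^3 - 1296q^3r - 108p^2 + 972p^2r - 108p^2q + 972p^2qr - 324p^2r + 2916p^2r^2 + 111p - 999pr + 30 - 270r    [distributive law]
= -462pr - 4221pr^2 + 69pqr + 2052pqr^2 - 5508pr^3 - 1164r^2 - 1845r^3 + 4191qr^2 + 4320qr^3 - 648r^4 - 117r + 453qr + 210q^2r - 2376q^2r^2 - 33pq - 144pq^2 + 1296pq^2r - 108q + 6q^2 + 144q^3 - 1296q^3r - 108p^2 + 648p^2r - 108p^2q + 972p^2qr + 2916p^2r^2 + 111p + 30    [combine like terms]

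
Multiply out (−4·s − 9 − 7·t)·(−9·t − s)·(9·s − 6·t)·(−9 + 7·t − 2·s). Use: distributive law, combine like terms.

(−4·s − 9 − 7·t)·(−9·t − s)·(9·s − 6·t)·(−9 + 7·t − 2·s)
= (36·s·t + 4·s^2 + 81·t + 9·s + 63·t^2 + 7·s·t)·(9·s − 6·t)·(−9 + 7·t − 2·s)    [distributive law]
= (43·s·t + 4·s^2 + 81·t + 9·s + 63·t^2)·(9·s − 6·t)·(−9 + 7·t − 2·s)    [combine like terms]
= (387·s^2·t − 258·s·t^2 + 36·s^3 − 24·s^2·t + 729·s·t − 486·t^2 + 81·s^2 − 54·s·t + 567·s·t^2 − 378·t^3)·(−9 + 7·t − 2·s)    [distributive law]
= (363·s^2·t + 309·s·t^2 + 36·s^3 + 675·s·t − 486·t^2 + 81·s^2 − 378·t^3)·(−9 + 7·t − 2·s)    [combine like terms]
= −3267·s^2·t + 2541·s^2·t^2 − 726·s^3·t − 2781·s·t^2 + 2163·s·t^3 − 618·s^2·t^2 − 324·s^3 + 252·s^3·t − 72·s^4 − 6075·s·t + 4725·s·t^2 − 1350·s^2·t + 4374·t^2 − 3402·t^3 + 972·s·t^2 − 729·s^2 + 567·s^2·t − 162·s^3 + 3402·t^3 − 2646·t^4 + 756·s·t^3    [distributive law]
= −4050·s^2·t + 1923·s^2·t^2 − 474·s^3·t + 2916·s·t^2 + 2919·s·t^3 − 486·s^3 − 72·s^4 − 6075·s·t + 4374·t^2 − 729·s^2 − 2646·t^4    [combine like terms]

−4050·s^2·t + 1923·s^2·t^2 − 474·s^3·t + 2916·s·t^2 + 2919·s·t^3 − 486·s^3 − 72·s^4 − 6075·s·t + 4374·t^2 − 729·s^2 − 2646·t^4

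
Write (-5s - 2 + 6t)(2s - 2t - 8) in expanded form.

(-5s - 2 + 6t)(2s - 2t - 8)
= -10s^2 + 10st + 40s - 4s + 4t + 16 + 12st - 12t^2 - 48t    [distributive law]
= -10s^2 + 22st + 36s - 44t + 16 - 12t^2    [combine like terms]

-10s^2 + 22st + 36s - 44t + 16 - 12t^2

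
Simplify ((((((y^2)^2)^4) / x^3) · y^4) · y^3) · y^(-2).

((((((y^2)^2)^4) / x^3) · y^4) · y^3) · y^(-2)
= (((((y^2)^8) / x^3) · y^4) · y^3) · y^(-2)    [power of a power]
= (((y^16 / x^3) · y^4) · y^3) · y^(-2)    [power of a power]
= x^(-3)y^21    [quotient of powers; product of powers]

x^(-3)y^21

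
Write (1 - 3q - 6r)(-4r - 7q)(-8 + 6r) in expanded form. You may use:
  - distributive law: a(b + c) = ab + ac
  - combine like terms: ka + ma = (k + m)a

32r - 216r² + 56q - 474qr + 324qr² - 168q² + 126q²r + 144r³

(1 - 3q - 6r)(-4r - 7q)(-8 + 6r)
= (-4r - 7q + 12qr + 21q² + 24r² + 42qr)(-8 + 6r)    [distributive law]
= (-4r - 7q + 54qr + 21q² + 24r²)(-8 + 6r)    [combine like terms]
= 32r - 24r² + 56q - 42qr - 432qr + 324qr² - 168q² + 126q²r - 192r² + 144r³    [distributive law]
= 32r - 216r² + 56q - 474qr + 324qr² - 168q² + 126q²r + 144r³    [combine like terms]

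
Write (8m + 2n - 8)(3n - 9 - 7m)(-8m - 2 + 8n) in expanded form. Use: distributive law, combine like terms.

-528m²n + 188mn + 32mn² + 240m² - 544m + 448m³ - 348n² + 48n³ + 660n - 144

(8m + 2n - 8)(3n - 9 - 7m)(-8m - 2 + 8n)
= (24mn - 72m - 56m² + 6n² - 18n - 14mn - 24n + 72 + 56m)(-8m - 2 + 8n)    [distributive law]
= (10mn - 16m - 56m² + 6n² - 42n + 72)(-8m - 2 + 8n)    [combine like terms]
= -80m²n - 20mn + 80mn² + 128m² + 32m - 128mn + 448m³ + 112m² - 448m²n - 48mn² - 12n² + 48n³ + 336mn + 84n - 336n² - 576m - 144 + 576n    [distributive law]
= -528m²n + 188mn + 32mn² + 240m² - 544m + 448m³ - 348n² + 48n³ + 660n - 144    [combine like terms]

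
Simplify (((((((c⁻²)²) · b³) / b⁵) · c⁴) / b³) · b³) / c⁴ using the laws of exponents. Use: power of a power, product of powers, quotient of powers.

(((((((c⁻²)²) · b³) / b⁵) · c⁴) / b³) · b³) / c⁴
= (((((c⁻⁴ · b³) / b⁵) · c⁴) / b³) · b³) / c⁴    [power of a power]
= b⁻²c⁻⁴    [quotient of powers; product of powers]

b⁻²c⁻⁴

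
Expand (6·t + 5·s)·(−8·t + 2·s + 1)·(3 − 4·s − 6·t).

(6·t + 5·s)·(−8·t + 2·s + 1)·(3 − 4·s − 6·t)
= (−48·t^2 + 12·s·t + 6·t − 40·s·t + 10·s^2 + 5·s)·(3 − 4·s − 6·t)    [distributive law]
= (−48·t^2 − 28·s·t + 6·t + 10·s^2 + 5·s)·(3 − 4·s − 6·t)    [combine like terms]
= −144·t^2 + 192·s·t^2 + 288·t^3 − 84·s·t + 112·s^2·t + 168·s·t^2 + 18·t − 24·s·t − 36·t^2 + 30·s^2 − 40·s^3 − 60·s^2·t + 15·s − 20·s^2 − 30·s·t    [distributive law]
= −180·t^2 + 360·s·t^2 + 288·t^3 − 138·s·t + 52·s^2·t + 18·t + 10·s^2 − 40·s^3 + 15·s    [combine like terms]

−180·t^2 + 360·s·t^2 + 288·t^3 − 138·s·t + 52·s^2·t + 18·t + 10·s^2 − 40·s^3 + 15·s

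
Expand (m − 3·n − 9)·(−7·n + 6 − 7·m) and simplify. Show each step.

14·m·n + 69·m − 7·m^2 + 21·n^2 + 45·n − 54

(m − 3·n − 9)·(−7·n + 6 − 7·m)
= −7·m·n + 6·m − 7·m^2 + 21·n^2 − 18·n + 21·m·n + 63·n − 54 + 63·m    [distributive law]
= 14·m·n + 69·m − 7·m^2 + 21·n^2 + 45·n − 54    [combine like terms]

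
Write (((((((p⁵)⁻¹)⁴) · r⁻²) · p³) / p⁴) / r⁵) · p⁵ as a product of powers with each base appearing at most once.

p⁻¹⁶r⁻⁷

(((((((p⁵)⁻¹)⁴) · r⁻²) · p³) / p⁴) / r⁵) · p⁵
= ((((((p⁵)⁻⁴) · r⁻²) · p³) / p⁴) / r⁵) · p⁵    [power of a power]
= ((((p⁻²⁰ · r⁻²) · p³) / p⁴) / r⁵) · p⁵    [power of a power]
= p⁻¹⁶r⁻⁷    [quotient of powers; product of powers]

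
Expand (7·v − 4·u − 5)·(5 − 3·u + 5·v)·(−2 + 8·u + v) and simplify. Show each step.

(7·v − 4·u − 5)·(5 − 3·u + 5·v)·(−2 + 8·u + v)
= (35·v − 21·u·v + 35·v² − 20·u + 12·u² − 20·u·v − 25 + 15·u − 25·v)·(−2 + 8·u + v)    [distributive law]
= (10·v − 41·u·v + 35·v² − 5·u + 12·u² − 25)·(−2 + 8·u + v)    [combine like terms]
= −20·v + 80·u·v + 10·v² + 82·u·v − 328·u²·v − 41·u·v² − 70·v² + 280·u·v² + 35·v³ + 10·u − 40·u² − 5·u·v − 24·u² + 96·u³ + 12·u²·v + 50 − 200·u − 25·v    [distributive law]
= −45·v + 157·u·v − 60·v² − 316·u²·v + 239·u·v² + 35·v³ − 190·u − 64·u² + 96·u³ + 50    [combine like terms]

−45·v + 157·u·v − 60·v² − 316·u²·v + 239·u·v² + 35·v³ − 190·u − 64·u² + 96·u³ + 50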